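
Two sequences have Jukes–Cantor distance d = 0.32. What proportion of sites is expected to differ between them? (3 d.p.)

p = (3/4)(1 − e^(−4d/3)) = 0.75 × (1 − e^(-0.426667)) = 0.75 × (1 − 0.652681) = 0.260489.

0.260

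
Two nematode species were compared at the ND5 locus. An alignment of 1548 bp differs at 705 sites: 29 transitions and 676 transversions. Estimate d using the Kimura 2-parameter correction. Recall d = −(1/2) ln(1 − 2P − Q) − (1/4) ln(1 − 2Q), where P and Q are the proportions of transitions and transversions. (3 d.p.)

P = 29/1548 ≈ 0.018734 and Q = 676/1548 ≈ 0.436693.
Under the Kimura two-parameter model, d = −½ ln(1 − 2P − Q) − ¼ ln(1 − 2Q).
1 − 2P − Q = 0.525839, giving −½ ln(0.525839) = 0.321380.
1 − 2Q = 0.126614, giving −¼ ln(0.126614) = 0.516653.
d = 0.321380 + 0.516653 = 0.838033.

0.838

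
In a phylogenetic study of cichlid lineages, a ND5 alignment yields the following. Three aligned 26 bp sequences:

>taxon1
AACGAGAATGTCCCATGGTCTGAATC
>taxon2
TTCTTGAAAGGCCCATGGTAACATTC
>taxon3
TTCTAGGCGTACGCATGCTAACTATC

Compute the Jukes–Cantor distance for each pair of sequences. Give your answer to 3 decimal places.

d(taxon1,taxon2) = 0.539, d(taxon1,taxon3) = 0.949, d(taxon2,taxon3) = 0.539

taxon1–taxon2: 10/26 sites differ → p ≈ 0.384615, d = −0.75 ln(1 − 0.51282) = 0.539341 ≈ 0.539.
taxon1–taxon3: 14/26 sites differ → p ≈ 0.538462, d = −0.75 ln(1 − 0.717949) = 0.949251 ≈ 0.949.
taxon2–taxon3: 10/26 sites differ → p ≈ 0.384615, d = −0.75 ln(1 − 0.51282) = 0.539341 ≈ 0.539.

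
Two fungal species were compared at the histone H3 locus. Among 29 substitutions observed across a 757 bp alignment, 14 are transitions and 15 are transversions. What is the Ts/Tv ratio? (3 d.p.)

R = 14/15 = 0.933333… ≈ 0.933 (to 3 d.p.).

0.933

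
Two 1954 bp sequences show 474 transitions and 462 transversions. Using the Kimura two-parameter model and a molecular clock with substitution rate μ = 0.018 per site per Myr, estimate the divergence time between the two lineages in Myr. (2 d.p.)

22.21

P = 474/1954 ≈ 0.242579 and Q = 462/1954 ≈ 0.236438.
Under the Kimura two-parameter model, d = −½ ln(1 − 2P − Q) − ¼ ln(1 − 2Q).
1 − 2P − Q = 0.278404, giving −½ ln(0.278404) = 0.639341.
1 − 2Q = 0.527124, giving −¼ ln(0.527124) = 0.160080.
d = 0.639341 + 0.160080 = 0.799421.
Under a molecular clock d = 2μt, so t = d/(2μ) = 0.799421 / (2 × 0.018) = 22.21 Myr.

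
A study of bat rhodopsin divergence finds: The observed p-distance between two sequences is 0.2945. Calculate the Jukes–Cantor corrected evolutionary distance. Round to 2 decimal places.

d = −(3/4) ln(1 − 4p/3) = −0.75 ln(1 − 0.392667) = −0.75 ln(0.607333)
  = −0.75 × (-0.498678) = 0.374009 substitutions/site.

0.37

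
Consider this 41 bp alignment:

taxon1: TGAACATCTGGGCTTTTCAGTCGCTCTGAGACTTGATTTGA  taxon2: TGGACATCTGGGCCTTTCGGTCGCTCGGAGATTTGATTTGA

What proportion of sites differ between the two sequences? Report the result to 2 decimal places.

0.12

The sequences differ at 5 of 41 positions (sites 3, 14, 19, 27, 32).
p = 5/41 = 0.121951… ≈ 0.12 (to 2 d.p.).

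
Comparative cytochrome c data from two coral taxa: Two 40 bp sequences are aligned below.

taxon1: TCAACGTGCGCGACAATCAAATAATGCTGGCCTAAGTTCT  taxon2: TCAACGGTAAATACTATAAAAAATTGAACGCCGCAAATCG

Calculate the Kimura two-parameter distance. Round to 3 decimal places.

0.749

Of 40 sites, 2 differences are transitions and 16 are transversions, so P = 2/40 = 0.05 and Q = 16/40 = 0.4.
Under the Kimura two-parameter model, d = −½ ln(1 − 2P − Q) − ¼ ln(1 − 2Q).
1 − 2P − Q = 0.5, giving −½ ln(0.5) = 0.346574.
1 − 2Q = 0.2, giving −¼ ln(0.2) = 0.402359.
d = 0.346574 + 0.402359 = 0.748933.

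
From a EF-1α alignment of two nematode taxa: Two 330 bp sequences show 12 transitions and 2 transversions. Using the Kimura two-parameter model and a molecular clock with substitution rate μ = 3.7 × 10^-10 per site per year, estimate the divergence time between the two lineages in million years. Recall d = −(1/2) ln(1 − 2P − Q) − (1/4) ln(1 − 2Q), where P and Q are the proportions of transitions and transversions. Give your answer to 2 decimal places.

P = 12/330 ≈ 0.036364 and Q = 2/330 ≈ 0.006061.
Under the Kimura two-parameter model, d = −½ ln(1 − 2P − Q) − ¼ ln(1 − 2Q).
1 − 2P − Q = 0.921211, giving −½ ln(0.921211) = 0.041033.
1 − 2Q = 0.987878, giving −¼ ln(0.987878) = 0.003049.
d = 0.041033 + 0.003049 = 0.044082.
Under a molecular clock d = 2μt, so t = d/(2μ) = 0.044082 / (2 × 3.7 × 10^-10) = 59.57 million years.

59.57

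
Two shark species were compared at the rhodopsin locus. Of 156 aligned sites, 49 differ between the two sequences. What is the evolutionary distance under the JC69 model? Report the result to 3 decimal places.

p = 49/156 ≈ 0.314103.
d = −(3/4) ln(1 − 4p/3) = −0.75 ln(1 − 0.418804) = −0.75 ln(0.581196)
  = −0.75 × (-0.542667) = 0.407000 substitutions/site.

0.407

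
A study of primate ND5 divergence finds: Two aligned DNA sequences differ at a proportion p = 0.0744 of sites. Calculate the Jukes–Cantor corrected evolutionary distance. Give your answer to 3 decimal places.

0.078

d = −(3/4) ln(1 − 4p/3) = −0.75 ln(1 − 0.0992) = −0.75 ln(0.9008)
  = −0.75 × (-0.104472) = 0.078354 substitutions/site.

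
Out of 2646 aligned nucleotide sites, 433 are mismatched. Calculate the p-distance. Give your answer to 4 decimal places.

p = 433/2646 = 0.163643… ≈ 0.1636 (to 4 d.p.).

0.1636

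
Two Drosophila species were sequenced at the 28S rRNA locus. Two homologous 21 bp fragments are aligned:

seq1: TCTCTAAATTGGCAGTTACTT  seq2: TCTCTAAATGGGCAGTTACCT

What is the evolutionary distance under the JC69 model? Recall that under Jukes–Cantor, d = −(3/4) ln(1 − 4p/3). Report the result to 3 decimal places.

0.102

The sequences differ at 2 of 21 sites (10, 20), so p = 2/21 ≈ 0.095238.
d = −(3/4) ln(1 − 4p/3) = −0.75 ln(1 − 0.126984) = −0.75 ln(0.873016)
  = −0.75 × (-0.135801) = 0.101851 substitutions/site.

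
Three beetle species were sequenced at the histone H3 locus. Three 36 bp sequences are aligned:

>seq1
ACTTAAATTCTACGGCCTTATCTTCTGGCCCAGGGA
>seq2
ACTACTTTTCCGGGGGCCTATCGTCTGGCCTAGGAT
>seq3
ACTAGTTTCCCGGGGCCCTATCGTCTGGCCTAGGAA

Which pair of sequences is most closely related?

seq1–seq2: 13/36 differ, p = 0.361, d = 0.493.
seq1–seq3: 12/36 differ, p = 0.333, d = 0.441.
seq2–seq3: 4/36 differ, p = 0.111, d = 0.120.
The smallest distance is between seq2 and seq3.

seq2 and seq3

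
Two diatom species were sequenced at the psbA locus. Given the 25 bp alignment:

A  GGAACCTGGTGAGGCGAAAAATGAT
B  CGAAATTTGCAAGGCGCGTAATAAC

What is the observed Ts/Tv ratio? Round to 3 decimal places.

Transitions are A↔G and C↔T; transversions are all other mismatches.
Transitions: 6. Transversions: 5.
R = 6/5 = 1.200.

1.200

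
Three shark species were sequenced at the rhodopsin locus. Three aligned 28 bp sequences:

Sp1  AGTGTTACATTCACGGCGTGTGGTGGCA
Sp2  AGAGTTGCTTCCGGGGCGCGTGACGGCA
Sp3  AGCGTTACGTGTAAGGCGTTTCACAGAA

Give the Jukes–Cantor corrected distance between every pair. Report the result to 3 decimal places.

Sp1–Sp2: 9/28 sites differ → p ≈ 0.321429, d = −0.75 ln(1 − 0.428572) = 0.419713 ≈ 0.420.
Sp1–Sp3: 11/28 sites differ → p ≈ 0.392857, d = −0.75 ln(1 − 0.523809) = 0.556452 ≈ 0.556.
Sp2–Sp3: 12/28 sites differ → p ≈ 0.428571, d = −0.75 ln(1 − 0.571428) = 0.635472 ≈ 0.635.

d(Sp1,Sp2) = 0.420, d(Sp1,Sp3) = 0.556, d(Sp2,Sp3) = 0.635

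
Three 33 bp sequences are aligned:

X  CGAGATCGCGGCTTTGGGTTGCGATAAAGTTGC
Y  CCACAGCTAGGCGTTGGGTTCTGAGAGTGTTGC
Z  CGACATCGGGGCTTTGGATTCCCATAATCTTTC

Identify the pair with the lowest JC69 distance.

X and Z

X–Y: 11/33 differ, p = 0.333, d = 0.441.
X–Z: 8/33 differ, p = 0.242, d = 0.293.
Y–Z: 12/33 differ, p = 0.364, d = 0.497.
The smallest distance is between X and Z.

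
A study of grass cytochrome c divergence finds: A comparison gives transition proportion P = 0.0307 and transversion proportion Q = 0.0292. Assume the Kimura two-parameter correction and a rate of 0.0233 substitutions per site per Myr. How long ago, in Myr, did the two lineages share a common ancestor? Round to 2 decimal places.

Under the Kimura two-parameter model, d = −½ ln(1 − 2P − Q) − ¼ ln(1 − 2Q).
1 − 2P − Q = 0.9094, giving −½ ln(0.9094) = 0.047485.
1 − 2Q = 0.9416, giving −¼ ln(0.9416) = 0.015044.
d = 0.047485 + 0.015044 = 0.062529.
Under a molecular clock d = 2μt, so t = d/(2μ) = 0.062529 / (2 × 0.0233) = 1.34 Myr.

1.34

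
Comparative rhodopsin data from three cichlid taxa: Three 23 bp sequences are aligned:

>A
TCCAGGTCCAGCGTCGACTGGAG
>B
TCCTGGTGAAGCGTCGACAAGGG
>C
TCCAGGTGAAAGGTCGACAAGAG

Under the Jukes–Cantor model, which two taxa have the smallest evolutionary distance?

A–B: 6/23 differ, p = 0.261, d = 0.321.
A–C: 6/23 differ, p = 0.261, d = 0.321.
B–C: 4/23 differ, p = 0.174, d = 0.198.
The smallest distance is between B and C.

B and C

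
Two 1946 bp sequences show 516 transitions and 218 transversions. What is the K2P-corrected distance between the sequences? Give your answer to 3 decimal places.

P = 516/1946 ≈ 0.265159 and Q = 218/1946 ≈ 0.112025.
Under the Kimura two-parameter model, d = −½ ln(1 − 2P − Q) − ¼ ln(1 − 2Q).
1 − 2P − Q = 0.357657, giving −½ ln(0.357657) = 0.514090.
1 − 2Q = 0.77595, giving −¼ ln(0.77595) = 0.063417.
d = 0.514090 + 0.063417 = 0.577507.

0.578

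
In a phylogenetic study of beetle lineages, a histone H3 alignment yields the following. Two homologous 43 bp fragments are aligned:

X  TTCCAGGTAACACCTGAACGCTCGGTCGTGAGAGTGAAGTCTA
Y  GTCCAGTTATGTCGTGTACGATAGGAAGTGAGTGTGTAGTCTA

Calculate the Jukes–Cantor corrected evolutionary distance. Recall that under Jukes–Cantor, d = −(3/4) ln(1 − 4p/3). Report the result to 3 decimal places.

The sequences differ at 13 of 43 sites, so p = 13/43 ≈ 0.302326.
d = −(3/4) ln(1 − 4p/3) = −0.75 ln(1 − 0.403101) = −0.75 ln(0.596899)
  = −0.75 × (-0.516007) = 0.387005 substitutions/site.

0.387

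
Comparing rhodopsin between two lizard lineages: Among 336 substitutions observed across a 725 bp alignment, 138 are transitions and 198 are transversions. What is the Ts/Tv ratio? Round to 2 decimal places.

R = 138/198 = 0.696969… ≈ 0.70 (to 2 d.p.).

0.70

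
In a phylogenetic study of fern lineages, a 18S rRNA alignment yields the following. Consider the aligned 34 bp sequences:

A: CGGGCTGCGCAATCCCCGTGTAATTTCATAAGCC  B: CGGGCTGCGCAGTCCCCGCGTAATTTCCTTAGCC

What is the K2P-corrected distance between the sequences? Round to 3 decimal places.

Of 34 sites, 2 differences are transitions and 2 are transversions, so P = 2/34 ≈ 0.058824 and Q = 2/34 ≈ 0.058824.
Under the Kimura two-parameter model, d = −½ ln(1 − 2P − Q) − ¼ ln(1 − 2Q).
1 − 2P − Q = 0.823528, giving −½ ln(0.823528) = 0.097079.
1 − 2Q = 0.882352, giving −¼ ln(0.882352) = 0.031291.
d = 0.097079 + 0.031291 = 0.128370.

0.128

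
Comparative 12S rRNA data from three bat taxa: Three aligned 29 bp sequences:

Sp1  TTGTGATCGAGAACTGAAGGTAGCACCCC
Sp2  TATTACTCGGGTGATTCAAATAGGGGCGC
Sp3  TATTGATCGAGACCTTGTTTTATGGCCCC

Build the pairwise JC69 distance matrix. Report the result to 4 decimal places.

d(Sp1,Sp2) = 0.9978, d(Sp1,Sp3) = 0.5285, d(Sp2,Sp3) = 0.6829

Sp1–Sp2: 16/29 sites differ → p ≈ 0.551724, d = −0.75 ln(1 − 0.735632) = 0.997810 ≈ 0.9978.
Sp1–Sp3: 11/29 sites differ → p ≈ 0.37931, d = −0.75 ln(1 − 0.505747) = 0.528531 ≈ 0.5285.
Sp2–Sp3: 13/29 sites differ → p ≈ 0.448276, d = −0.75 ln(1 − 0.597701) = 0.682920 ≈ 0.6829.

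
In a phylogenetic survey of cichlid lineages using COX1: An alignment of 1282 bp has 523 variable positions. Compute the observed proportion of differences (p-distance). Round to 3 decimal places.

0.408

p = 523/1282 = 0.407956… ≈ 0.408 (to 3 d.p.).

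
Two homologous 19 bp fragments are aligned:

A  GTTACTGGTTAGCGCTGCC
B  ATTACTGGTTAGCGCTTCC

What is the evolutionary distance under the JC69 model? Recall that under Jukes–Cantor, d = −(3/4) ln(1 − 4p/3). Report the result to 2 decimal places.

0.11

The sequences differ at 2 of 19 sites (1, 17), so p = 2/19 ≈ 0.105263.
d = −(3/4) ln(1 − 4p/3) = −0.75 ln(1 − 0.140351) = −0.75 ln(0.859649)
  = −0.75 × (-0.151231) = 0.113423 substitutions/site.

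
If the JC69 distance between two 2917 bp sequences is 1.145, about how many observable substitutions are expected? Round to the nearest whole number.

Invert JC69: p = (3/4)(1 − e^(−4d/3)) = 0.75 × (1 − e^(-1.526667)) = 0.75 × (1 − 0.217259) = 0.587056.
Expected differing sites = pL ≈ 0.587056 × 2917 = 1712.442352 ≈ 1712.

1712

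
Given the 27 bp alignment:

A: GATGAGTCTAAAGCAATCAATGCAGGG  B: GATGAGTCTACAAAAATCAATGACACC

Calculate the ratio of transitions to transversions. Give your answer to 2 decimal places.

0.33

Transitions are A↔G and C↔T; transversions are all other mismatches.
Transitions: 2. Transversions: 6.
R = 2/6 = 0.333333… ≈ 0.33 (to 2 d.p.).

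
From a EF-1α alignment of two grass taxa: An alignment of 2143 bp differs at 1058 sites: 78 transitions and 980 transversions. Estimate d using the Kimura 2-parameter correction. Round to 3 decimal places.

P = 78/2143 ≈ 0.036398 and Q = 980/2143 ≈ 0.457303.
Under the Kimura two-parameter model, d = −½ ln(1 − 2P − Q) − ¼ ln(1 − 2Q).
1 − 2P − Q = 0.469901, giving −½ ln(0.469901) = 0.377617.
1 − 2Q = 0.085394, giving −¼ ln(0.085394) = 0.615120.
d = 0.377617 + 0.615120 = 0.992737.

0.993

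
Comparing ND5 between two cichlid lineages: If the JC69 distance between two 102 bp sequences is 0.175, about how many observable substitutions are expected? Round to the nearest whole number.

Invert JC69: p = (3/4)(1 − e^(−4d/3)) = 0.75 × (1 − e^(-0.233333)) = 0.75 × (1 − 0.791890) = 0.156083.
Expected differing sites = pL ≈ 0.156083 × 102 = 15.920466 ≈ 16.

16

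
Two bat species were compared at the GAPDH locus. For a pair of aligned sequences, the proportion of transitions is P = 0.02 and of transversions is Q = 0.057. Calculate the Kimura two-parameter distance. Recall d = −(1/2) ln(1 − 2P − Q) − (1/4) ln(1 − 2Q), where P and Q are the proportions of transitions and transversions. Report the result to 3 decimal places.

0.081

Under the Kimura two-parameter model, d = −½ ln(1 − 2P − Q) − ¼ ln(1 − 2Q).
1 − 2P − Q = 0.903, giving −½ ln(0.903) = 0.051016.
1 − 2Q = 0.886, giving −¼ ln(0.886) = 0.030260.
d = 0.051016 + 0.030260 = 0.081276.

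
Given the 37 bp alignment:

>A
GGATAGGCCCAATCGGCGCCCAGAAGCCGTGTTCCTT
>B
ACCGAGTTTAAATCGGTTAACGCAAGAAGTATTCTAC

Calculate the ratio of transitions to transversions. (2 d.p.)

Transitions are A↔G and C↔T; transversions are all other mismatches.
Transitions: 8. Transversions: 12.
R = 8/12 = 0.666666… ≈ 0.67 (to 2 d.p.).

0.67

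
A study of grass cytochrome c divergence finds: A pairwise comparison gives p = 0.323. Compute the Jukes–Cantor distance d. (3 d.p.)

d = −(3/4) ln(1 − 4p/3) = −0.75 ln(1 − 0.430667) = −0.75 ln(0.569333)
  = −0.75 × (-0.563290) = 0.422468 substitutions/site.

0.422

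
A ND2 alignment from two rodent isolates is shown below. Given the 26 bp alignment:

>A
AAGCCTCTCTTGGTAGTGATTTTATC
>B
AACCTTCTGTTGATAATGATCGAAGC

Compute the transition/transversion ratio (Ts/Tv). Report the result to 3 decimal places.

Transitions are A↔G and C↔T; transversions are all other mismatches.
Transitions: 4. Transversions: 5.
R = 4/5 = 0.800.

0.800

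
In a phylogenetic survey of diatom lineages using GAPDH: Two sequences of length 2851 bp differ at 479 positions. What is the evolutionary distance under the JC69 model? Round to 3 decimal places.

p = 479/2851 ≈ 0.168011.
d = −(3/4) ln(1 − 4p/3) = −0.75 ln(1 − 0.224015) = −0.75 ln(0.775985)
  = −0.75 × (-0.253622) = 0.190217 substitutions/site.

0.190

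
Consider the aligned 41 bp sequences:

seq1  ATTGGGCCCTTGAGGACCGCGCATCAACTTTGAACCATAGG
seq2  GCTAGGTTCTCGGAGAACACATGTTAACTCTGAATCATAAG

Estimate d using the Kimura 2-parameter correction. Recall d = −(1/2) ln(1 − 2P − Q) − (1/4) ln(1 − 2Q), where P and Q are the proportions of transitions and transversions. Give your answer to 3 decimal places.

Of 41 sites, 16 differences are transitions and 1 are transversions, so P = 16/41 ≈ 0.390244 and Q = 1/41 ≈ 0.02439.
Under the Kimura two-parameter model, d = −½ ln(1 − 2P − Q) − ¼ ln(1 − 2Q).
1 − 2P − Q = 0.195122, giving −½ ln(0.195122) = 0.817065.
1 − 2Q = 0.95122, giving −¼ ln(0.95122) = 0.012502.
d = 0.817065 + 0.012502 = 0.829567.

0.830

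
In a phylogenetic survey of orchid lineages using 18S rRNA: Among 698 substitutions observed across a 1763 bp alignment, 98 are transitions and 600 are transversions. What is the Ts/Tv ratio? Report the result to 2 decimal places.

0.16

R = 98/600 = 0.163333… ≈ 0.16 (to 2 d.p.).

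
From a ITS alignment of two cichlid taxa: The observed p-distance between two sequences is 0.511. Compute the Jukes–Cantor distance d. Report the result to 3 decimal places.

d = −(3/4) ln(1 − 4p/3) = −0.75 ln(1 − 0.681333) = −0.75 ln(0.318667)
  = −0.75 × (-1.143609) = 0.857707 substitutions/site.

0.858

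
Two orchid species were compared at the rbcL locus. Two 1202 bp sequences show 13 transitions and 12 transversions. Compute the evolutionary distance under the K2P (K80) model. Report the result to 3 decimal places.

0.021

P = 13/1202 ≈ 0.010815 and Q = 12/1202 ≈ 0.009983.
Under the Kimura two-parameter model, d = −½ ln(1 − 2P − Q) − ¼ ln(1 − 2Q).
1 − 2P − Q = 0.968387, giving −½ ln(0.968387) = 0.016062.
1 − 2Q = 0.980034, giving −¼ ln(0.980034) = 0.005042.
d = 0.016062 + 0.005042 = 0.021104.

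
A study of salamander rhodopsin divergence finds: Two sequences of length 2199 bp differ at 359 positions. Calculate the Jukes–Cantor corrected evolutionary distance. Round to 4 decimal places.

0.1841

p = 359/2199 ≈ 0.163256.
d = −(3/4) ln(1 − 4p/3) = −0.75 ln(1 − 0.217675) = −0.75 ln(0.782325)
  = −0.75 × (-0.245485) = 0.184114 substitutions/site.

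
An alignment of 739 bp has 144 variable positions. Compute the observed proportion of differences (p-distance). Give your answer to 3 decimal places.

0.195

p = 144/739 = 0.194857… ≈ 0.195 (to 3 d.p.).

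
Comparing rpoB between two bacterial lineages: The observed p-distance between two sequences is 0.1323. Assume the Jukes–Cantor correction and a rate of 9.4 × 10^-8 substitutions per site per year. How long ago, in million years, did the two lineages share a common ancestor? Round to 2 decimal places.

0.77

d = −(3/4) ln(1 − 4p/3) = −0.75 ln(1 − 0.1764) = −0.75 ln(0.8236)
  = −0.75 × (-0.194070) = 0.145553 substitutions/site.
Under a molecular clock d = 2μt, so t = d/(2μ) = 0.145553 / (2 × 9.4 × 10^-8) = 0.77 million years.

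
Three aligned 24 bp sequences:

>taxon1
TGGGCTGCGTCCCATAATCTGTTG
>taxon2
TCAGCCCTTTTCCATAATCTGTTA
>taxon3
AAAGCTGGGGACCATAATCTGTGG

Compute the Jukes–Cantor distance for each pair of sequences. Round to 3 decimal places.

taxon1–taxon2: 8/24 sites differ → p ≈ 0.333333, d = −0.75 ln(1 − 0.444444) = 0.440839 ≈ 0.441.
taxon1–taxon3: 7/24 sites differ → p ≈ 0.291667, d = −0.75 ln(1 − 0.388889) = 0.369358 ≈ 0.369.
taxon2–taxon3: 10/24 sites differ → p ≈ 0.416667, d = −0.75 ln(1 − 0.555556) = 0.608198 ≈ 0.608.

d(taxon1,taxon2) = 0.441, d(taxon1,taxon3) = 0.369, d(taxon2,taxon3) = 0.608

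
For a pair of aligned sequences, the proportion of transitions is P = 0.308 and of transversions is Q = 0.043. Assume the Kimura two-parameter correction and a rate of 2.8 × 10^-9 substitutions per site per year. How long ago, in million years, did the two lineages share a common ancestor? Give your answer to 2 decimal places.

100.07

Under the Kimura two-parameter model, d = −½ ln(1 − 2P − Q) − ¼ ln(1 − 2Q).
1 − 2P − Q = 0.341, giving −½ ln(0.341) = 0.537936.
1 − 2Q = 0.914, giving −¼ ln(0.914) = 0.022481.
d = 0.537936 + 0.022481 = 0.560417.
Under a molecular clock d = 2μt, so t = d/(2μ) = 0.560417 / (2 × 2.8 × 10^-9) = 100.07 million years.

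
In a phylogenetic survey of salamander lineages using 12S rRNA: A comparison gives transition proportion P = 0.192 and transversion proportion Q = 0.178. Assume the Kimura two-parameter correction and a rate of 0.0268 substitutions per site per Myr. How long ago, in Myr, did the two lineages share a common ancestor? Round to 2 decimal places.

Under the Kimura two-parameter model, d = −½ ln(1 − 2P − Q) − ¼ ln(1 − 2Q).
1 − 2P − Q = 0.438, giving −½ ln(0.438) = 0.412768.
1 − 2Q = 0.644, giving −¼ ln(0.644) = 0.110014.
d = 0.412768 + 0.110014 = 0.522782.
Under a molecular clock d = 2μt, so t = d/(2μ) = 0.522782 / (2 × 0.0268) = 9.75 Myr.

9.75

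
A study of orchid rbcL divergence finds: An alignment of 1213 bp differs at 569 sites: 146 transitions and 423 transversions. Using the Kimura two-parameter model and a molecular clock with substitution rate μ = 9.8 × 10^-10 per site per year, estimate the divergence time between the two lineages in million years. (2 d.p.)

379.59

P = 146/1213 ≈ 0.120363 and Q = 423/1213 ≈ 0.348722.
Under the Kimura two-parameter model, d = −½ ln(1 − 2P − Q) − ¼ ln(1 − 2Q).
1 − 2P − Q = 0.410552, giving −½ ln(0.410552) = 0.445126.
1 − 2Q = 0.302556, giving −¼ ln(0.302556) = 0.298872.
d = 0.445126 + 0.298872 = 0.743998.
Under a molecular clock d = 2μt, so t = d/(2μ) = 0.743998 / (2 × 9.8 × 10^-10) = 379.59 million years.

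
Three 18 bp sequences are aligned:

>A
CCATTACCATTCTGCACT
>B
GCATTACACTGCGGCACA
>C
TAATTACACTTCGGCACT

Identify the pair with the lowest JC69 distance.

A–B: 6/18 differ, p = 0.333, d = 0.441.
A–C: 5/18 differ, p = 0.278, d = 0.347.
B–C: 4/18 differ, p = 0.222, d = 0.264.
The smallest distance is between B and C.

B and C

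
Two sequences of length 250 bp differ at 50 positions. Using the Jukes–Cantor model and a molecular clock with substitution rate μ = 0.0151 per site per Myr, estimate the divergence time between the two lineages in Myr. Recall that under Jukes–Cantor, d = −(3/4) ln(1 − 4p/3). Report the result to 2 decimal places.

p = 50/250 = 0.2.
d = −(3/4) ln(1 − 4p/3) = −0.75 ln(1 − 0.266667) = −0.75 ln(0.733333)
  = −0.75 × (-0.310155) = 0.232616 substitutions/site.
Under a molecular clock d = 2μt, so t = d/(2μ) = 0.232616 / (2 × 0.0151) = 7.70 Myr.

7.70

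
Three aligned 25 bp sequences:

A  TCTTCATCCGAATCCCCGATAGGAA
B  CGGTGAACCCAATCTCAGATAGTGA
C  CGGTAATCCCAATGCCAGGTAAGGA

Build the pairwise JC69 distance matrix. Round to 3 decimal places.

d(A,B) = 0.572, d(A,C) = 0.572, d(B,C) = 0.351

A–B: 10/25 sites differ → p = 0.4, d = −0.75 ln(1 − 0.533333) = 0.571605 ≈ 0.572.
A–C: 10/25 sites differ → p = 0.4, d = −0.75 ln(1 − 0.533333) = 0.571605 ≈ 0.572.
B–C: 7/25 sites differ → p = 0.28, d = −0.75 ln(1 − 0.373333) = 0.350505 ≈ 0.351.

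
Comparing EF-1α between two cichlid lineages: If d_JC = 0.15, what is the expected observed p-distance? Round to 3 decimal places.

p = (3/4)(1 − e^(−4d/3)) = 0.75 × (1 − e^(-0.2)) = 0.75 × (1 − 0.818731) = 0.135952.

0.136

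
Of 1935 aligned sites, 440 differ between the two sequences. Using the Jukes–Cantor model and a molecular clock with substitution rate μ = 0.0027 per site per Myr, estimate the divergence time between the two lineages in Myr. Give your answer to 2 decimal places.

p = 440/1935 ≈ 0.22739.
d = −(3/4) ln(1 − 4p/3) = −0.75 ln(1 − 0.303187) = −0.75 ln(0.696813)
  = −0.75 × (-0.361238) = 0.270929 substitutions/site.
Under a molecular clock d = 2μt, so t = d/(2μ) = 0.270929 / (2 × 0.0027) = 50.17 Myr.

50.17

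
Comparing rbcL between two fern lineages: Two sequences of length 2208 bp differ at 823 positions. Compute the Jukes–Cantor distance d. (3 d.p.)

p = 823/2208 ≈ 0.372736.
d = −(3/4) ln(1 − 4p/3) = −0.75 ln(1 − 0.496981) = −0.75 ln(0.503019)
  = −0.75 × (-0.687127) = 0.515345 substitutions/site.

0.515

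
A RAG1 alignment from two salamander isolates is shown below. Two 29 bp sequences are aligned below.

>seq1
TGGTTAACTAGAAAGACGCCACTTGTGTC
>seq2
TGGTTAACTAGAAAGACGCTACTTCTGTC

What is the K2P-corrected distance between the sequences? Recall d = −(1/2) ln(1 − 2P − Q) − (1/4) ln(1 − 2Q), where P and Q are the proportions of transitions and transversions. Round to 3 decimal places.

0.072

Of 29 sites, 1 differences are transitions and 1 are transversions, so P = 1/29 ≈ 0.034483 and Q = 1/29 ≈ 0.034483.
Under the Kimura two-parameter model, d = −½ ln(1 − 2P − Q) − ¼ ln(1 − 2Q).
1 − 2P − Q = 0.896551, giving −½ ln(0.896551) = 0.054600.
1 − 2Q = 0.931034, giving −¼ ln(0.931034) = 0.017865.
d = 0.054600 + 0.017865 = 0.072465.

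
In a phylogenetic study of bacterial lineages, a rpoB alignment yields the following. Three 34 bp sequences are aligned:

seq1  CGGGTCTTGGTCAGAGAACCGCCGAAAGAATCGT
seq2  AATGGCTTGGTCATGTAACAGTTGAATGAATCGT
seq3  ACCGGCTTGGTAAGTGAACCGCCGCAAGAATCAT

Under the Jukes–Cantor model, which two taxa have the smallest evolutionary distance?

seq1 and seq3

seq1–seq2: 11/34 differ, p = 0.324, d = 0.423.
seq1–seq3: 8/34 differ, p = 0.235, d = 0.282.
seq2–seq3: 12/34 differ, p = 0.353, d = 0.477.
The smallest distance is between seq1 and seq3.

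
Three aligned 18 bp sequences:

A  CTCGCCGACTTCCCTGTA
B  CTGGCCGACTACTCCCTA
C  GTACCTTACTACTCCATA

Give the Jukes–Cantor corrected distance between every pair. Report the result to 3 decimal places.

A–B: 5/18 sites differ → p ≈ 0.277778, d = −0.75 ln(1 − 0.370371) = 0.346968 ≈ 0.347.
A–C: 9/18 sites differ → p = 0.5, d = −0.75 ln(1 − 0.666667) = 0.823960 ≈ 0.824.
B–C: 6/18 sites differ → p ≈ 0.333333, d = −0.75 ln(1 − 0.444444) = 0.440839 ≈ 0.441.

d(A,B) = 0.347, d(A,C) = 0.824, d(B,C) = 0.441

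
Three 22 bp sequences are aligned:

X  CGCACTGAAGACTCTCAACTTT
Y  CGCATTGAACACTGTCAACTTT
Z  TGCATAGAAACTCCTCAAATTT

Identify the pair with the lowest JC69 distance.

X and Y

X–Y: 3/22 differ, p = 0.136, d = 0.151.
X–Z: 8/22 differ, p = 0.364, d = 0.497.
Y–Z: 8/22 differ, p = 0.364, d = 0.497.
The smallest distance is between X and Y.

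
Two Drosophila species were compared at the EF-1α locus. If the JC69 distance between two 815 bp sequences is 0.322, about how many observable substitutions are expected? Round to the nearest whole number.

213

Invert JC69: p = (3/4)(1 − e^(−4d/3)) = 0.75 × (1 − e^(-0.429333)) = 0.75 × (1 − 0.650943) = 0.261793.
Expected differing sites = pL ≈ 0.261793 × 815 = 213.361295 ≈ 213.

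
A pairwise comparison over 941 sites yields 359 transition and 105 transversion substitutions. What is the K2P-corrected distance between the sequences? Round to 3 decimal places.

1.101

P = 359/941 ≈ 0.381509 and Q = 105/941 ≈ 0.111583.
Under the Kimura two-parameter model, d = −½ ln(1 − 2P − Q) − ¼ ln(1 − 2Q).
1 − 2P − Q = 0.125399, giving −½ ln(0.125399) = 1.038127.
1 − 2Q = 0.776834, giving −¼ ln(0.776834) = 0.063132.
d = 1.038127 + 0.063132 = 1.101259.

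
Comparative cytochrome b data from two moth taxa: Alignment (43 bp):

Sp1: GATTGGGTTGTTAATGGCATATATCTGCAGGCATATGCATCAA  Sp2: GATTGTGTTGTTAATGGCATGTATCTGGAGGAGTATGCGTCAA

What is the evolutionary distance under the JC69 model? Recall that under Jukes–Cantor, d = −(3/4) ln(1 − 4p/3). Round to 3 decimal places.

The sequences differ at 6 of 43 sites (6, 21, 28, 32, 33, 39), so p = 6/43 ≈ 0.139535.
d = −(3/4) ln(1 − 4p/3) = −0.75 ln(1 − 0.186047) = −0.75 ln(0.813953)
  = −0.75 × (-0.205853) = 0.154390 substitutions/site.

0.154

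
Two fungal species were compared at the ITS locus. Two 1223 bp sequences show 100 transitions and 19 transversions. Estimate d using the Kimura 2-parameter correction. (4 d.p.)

P = 100/1223 ≈ 0.081766 and Q = 19/1223 ≈ 0.015536.
Under the Kimura two-parameter model, d = −½ ln(1 − 2P − Q) − ¼ ln(1 − 2Q).
1 − 2P − Q = 0.820932, giving −½ ln(0.820932) = 0.098657.
1 − 2Q = 0.968928, giving −¼ ln(0.968928) = 0.007891.
d = 0.098657 + 0.007891 = 0.106548.

0.1065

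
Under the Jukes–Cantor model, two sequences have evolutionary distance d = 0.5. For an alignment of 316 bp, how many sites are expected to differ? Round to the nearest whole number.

Invert JC69: p = (3/4)(1 − e^(−4d/3)) = 0.75 × (1 − e^(-0.666667)) = 0.75 × (1 − 0.513417) = 0.364937.
Expected differing sites = pL ≈ 0.364937 × 316 = 115.320092 ≈ 115.

115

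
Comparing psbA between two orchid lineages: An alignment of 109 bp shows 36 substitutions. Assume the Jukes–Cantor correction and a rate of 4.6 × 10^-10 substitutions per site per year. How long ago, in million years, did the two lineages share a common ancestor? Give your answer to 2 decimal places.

p = 36/109 ≈ 0.330275.
d = −(3/4) ln(1 − 4p/3) = −0.75 ln(1 − 0.440367) = −0.75 ln(0.559633)
  = −0.75 × (-0.580474) = 0.435356 substitutions/site.
Under a molecular clock d = 2μt, so t = d/(2μ) = 0.435356 / (2 × 4.6 × 10^-10) = 473.21 million years.

473.21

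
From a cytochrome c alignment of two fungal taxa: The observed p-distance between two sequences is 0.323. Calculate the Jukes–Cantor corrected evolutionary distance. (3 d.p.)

d = −(3/4) ln(1 − 4p/3) = −0.75 ln(1 − 0.430667) = −0.75 ln(0.569333)
  = −0.75 × (-0.563290) = 0.422468 substitutions/site.

0.422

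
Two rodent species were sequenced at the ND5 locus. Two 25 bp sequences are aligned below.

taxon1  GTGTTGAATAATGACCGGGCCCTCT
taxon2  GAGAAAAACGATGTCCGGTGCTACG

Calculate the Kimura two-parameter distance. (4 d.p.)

0.7662

Of 25 sites, 4 differences are transitions and 8 are transversions, so P = 4/25 = 0.16 and Q = 8/25 = 0.32.
Under the Kimura two-parameter model, d = −½ ln(1 − 2P − Q) − ¼ ln(1 − 2Q).
1 − 2P − Q = 0.36, giving −½ ln(0.36) = 0.510826.
1 − 2Q = 0.36, giving −¼ ln(0.36) = 0.255413.
d = 0.510826 + 0.255413 = 0.766239.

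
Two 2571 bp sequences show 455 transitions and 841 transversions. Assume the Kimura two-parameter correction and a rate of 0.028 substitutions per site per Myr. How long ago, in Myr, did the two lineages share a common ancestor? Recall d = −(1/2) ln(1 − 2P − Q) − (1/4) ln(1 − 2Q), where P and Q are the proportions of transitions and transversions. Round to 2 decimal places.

P = 455/2571 ≈ 0.176974 and Q = 841/2571 ≈ 0.32711.
Under the Kimura two-parameter model, d = −½ ln(1 − 2P − Q) − ¼ ln(1 − 2Q).
1 − 2P − Q = 0.318942, giving −½ ln(0.318942) = 0.571373.
1 − 2Q = 0.34578, giving −¼ ln(0.34578) = 0.265488.
d = 0.571373 + 0.265488 = 0.836861.
Under a molecular clock d = 2μt, so t = d/(2μ) = 0.836861 / (2 × 0.028) = 14.94 Myr.

14.94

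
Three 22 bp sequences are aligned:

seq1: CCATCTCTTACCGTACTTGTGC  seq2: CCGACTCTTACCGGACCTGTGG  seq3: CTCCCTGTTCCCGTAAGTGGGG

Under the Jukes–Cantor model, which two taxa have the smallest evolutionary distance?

seq1–seq2: 5/22 differ, p = 0.227, d = 0.271.
seq1–seq3: 9/22 differ, p = 0.409, d = 0.591.
seq2–seq3: 9/22 differ, p = 0.409, d = 0.591.
The smallest distance is between seq1 and seq2.

seq1 and seq2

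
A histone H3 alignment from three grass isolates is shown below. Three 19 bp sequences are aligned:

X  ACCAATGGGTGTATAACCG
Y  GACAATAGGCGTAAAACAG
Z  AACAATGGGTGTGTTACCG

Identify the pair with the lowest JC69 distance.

X–Y: 6/19 differ, p = 0.316, d = 0.410.
X–Z: 3/19 differ, p = 0.158, d = 0.177.
Y–Z: 7/19 differ, p = 0.368, d = 0.507.
The smallest distance is between X and Z.

X and Z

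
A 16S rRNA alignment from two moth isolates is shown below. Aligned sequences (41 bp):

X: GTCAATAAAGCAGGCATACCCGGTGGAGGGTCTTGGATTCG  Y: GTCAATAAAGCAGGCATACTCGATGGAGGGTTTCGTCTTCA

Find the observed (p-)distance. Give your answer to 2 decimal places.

0.17

The sequences differ at 7 of 41 positions (sites 20, 23, 32, 34, 36, 37, 41).
p = 7/41 = 0.170731… ≈ 0.17 (to 2 d.p.).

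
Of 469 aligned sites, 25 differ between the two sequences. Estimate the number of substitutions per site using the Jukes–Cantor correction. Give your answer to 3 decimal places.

p = 25/469 ≈ 0.053305.
d = −(3/4) ln(1 − 4p/3) = −0.75 ln(1 − 0.071073) = −0.75 ln(0.928927)
  = −0.75 × (-0.073725) = 0.055294 substitutions/site.

0.055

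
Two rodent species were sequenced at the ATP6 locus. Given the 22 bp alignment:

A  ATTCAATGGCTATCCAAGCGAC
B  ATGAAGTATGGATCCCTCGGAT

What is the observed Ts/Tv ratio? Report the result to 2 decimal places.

Transitions are A↔G and C↔T; transversions are all other mismatches.
Transitions: 3. Transversions: 9.
R = 3/9 = 0.333333… ≈ 0.33 (to 2 d.p.).

0.33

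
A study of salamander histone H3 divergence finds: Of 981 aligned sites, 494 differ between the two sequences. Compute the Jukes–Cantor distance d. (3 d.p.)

0.835

p = 494/981 ≈ 0.503568.
d = −(3/4) ln(1 − 4p/3) = −0.75 ln(1 − 0.671424) = −0.75 ln(0.328576)
  = −0.75 × (-1.112987) = 0.834740 substitutions/site.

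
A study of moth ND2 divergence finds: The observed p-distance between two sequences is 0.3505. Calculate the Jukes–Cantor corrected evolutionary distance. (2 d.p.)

0.47

d = −(3/4) ln(1 − 4p/3) = −0.75 ln(1 − 0.467333) = −0.75 ln(0.532667)
  = −0.75 × (-0.629859) = 0.472394 substitutions/site.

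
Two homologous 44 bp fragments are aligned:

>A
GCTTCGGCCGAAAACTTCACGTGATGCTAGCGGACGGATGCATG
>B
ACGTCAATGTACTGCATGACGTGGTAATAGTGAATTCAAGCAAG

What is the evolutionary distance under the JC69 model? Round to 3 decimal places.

The sequences differ at 22 of 44 sites, so p = 22/44 = 0.5.
d = −(3/4) ln(1 − 4p/3) = −0.75 ln(1 − 0.666667) = −0.75 ln(0.333333)
  = −0.75 × (-1.098613) = 0.823960 substitutions/site.

0.824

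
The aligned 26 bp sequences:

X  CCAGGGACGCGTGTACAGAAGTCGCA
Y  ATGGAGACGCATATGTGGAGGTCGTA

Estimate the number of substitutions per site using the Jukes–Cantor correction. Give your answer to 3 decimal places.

The sequences differ at 11 of 26 sites, so p = 11/26 ≈ 0.423077.
d = −(3/4) ln(1 − 4p/3) = −0.75 ln(1 − 0.564103) = −0.75 ln(0.435897)
  = −0.75 × (-0.830349) = 0.622762 substitutions/site.

0.623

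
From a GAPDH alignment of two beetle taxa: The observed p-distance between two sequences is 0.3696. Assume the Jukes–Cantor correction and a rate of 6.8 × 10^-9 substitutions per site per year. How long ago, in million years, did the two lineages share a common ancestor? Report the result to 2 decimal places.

d = −(3/4) ln(1 − 4p/3) = −0.75 ln(1 − 0.4928) = −0.75 ln(0.5072)
  = −0.75 × (-0.678850) = 0.509138 substitutions/site.
Under a molecular clock d = 2μt, so t = d/(2μ) = 0.509138 / (2 × 6.8 × 10^-9) = 37.44 million years.

37.44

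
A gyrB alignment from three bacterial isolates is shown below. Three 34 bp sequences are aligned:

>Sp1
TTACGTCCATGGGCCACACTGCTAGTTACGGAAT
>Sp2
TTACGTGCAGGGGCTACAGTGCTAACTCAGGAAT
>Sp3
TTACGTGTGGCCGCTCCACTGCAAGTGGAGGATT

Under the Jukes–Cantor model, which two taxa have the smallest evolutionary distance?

Sp1–Sp2: 8/34 differ, p = 0.235, d = 0.282.
Sp1–Sp3: 13/34 differ, p = 0.382, d = 0.535.
Sp2–Sp3: 12/34 differ, p = 0.353, d = 0.477.
The smallest distance is between Sp1 and Sp2.

Sp1 and Sp2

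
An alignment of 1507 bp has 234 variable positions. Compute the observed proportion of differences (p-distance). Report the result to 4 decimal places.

p = 234/1507 = 0.155275… ≈ 0.1553 (to 4 d.p.).

0.1553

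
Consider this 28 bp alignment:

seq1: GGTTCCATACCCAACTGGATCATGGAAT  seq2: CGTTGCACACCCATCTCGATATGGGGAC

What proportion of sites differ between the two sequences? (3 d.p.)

0.357

The sequences differ at 10 of 28 positions (sites 1, 5, 8, 14, 17, 21, 22, 23, 26, 28).
p = 10/28 = 0.357142… ≈ 0.357 (to 3 d.p.).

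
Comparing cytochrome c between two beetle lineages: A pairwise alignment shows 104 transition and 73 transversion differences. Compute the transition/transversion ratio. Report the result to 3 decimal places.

1.425

R = 104/73 = 1.424657… ≈ 1.425 (to 3 d.p.).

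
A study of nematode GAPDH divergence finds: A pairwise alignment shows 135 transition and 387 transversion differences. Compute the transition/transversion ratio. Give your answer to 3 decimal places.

0.349

R = 135/387 = 0.348837… ≈ 0.349 (to 3 d.p.).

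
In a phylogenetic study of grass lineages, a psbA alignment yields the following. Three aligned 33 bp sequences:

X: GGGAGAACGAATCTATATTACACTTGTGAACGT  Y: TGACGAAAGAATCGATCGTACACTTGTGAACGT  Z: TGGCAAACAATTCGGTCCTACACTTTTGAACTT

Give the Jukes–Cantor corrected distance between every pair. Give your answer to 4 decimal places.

d(X,Y) = 0.2493, d(X,Z) = 0.4408, d(Y,Z) = 0.3390

X–Y: 7/33 sites differ → p ≈ 0.212121, d = −0.75 ln(1 − 0.282828) = 0.249330 ≈ 0.2493.
X–Z: 11/33 sites differ → p ≈ 0.333333, d = −0.75 ln(1 − 0.444444) = 0.440839 ≈ 0.4408.
Y–Z: 9/33 sites differ → p ≈ 0.272727, d = −0.75 ln(1 − 0.363636) = 0.338988 ≈ 0.3390.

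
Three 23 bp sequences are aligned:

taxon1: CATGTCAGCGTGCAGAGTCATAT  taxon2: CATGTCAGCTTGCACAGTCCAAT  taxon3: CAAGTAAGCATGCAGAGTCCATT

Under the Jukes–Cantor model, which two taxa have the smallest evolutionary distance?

taxon1–taxon2: 4/23 differ, p = 0.174, d = 0.198.
taxon1–taxon3: 6/23 differ, p = 0.261, d = 0.321.
taxon2–taxon3: 5/23 differ, p = 0.217, d = 0.257.
The smallest distance is between taxon1 and taxon2.

taxon1 and taxon2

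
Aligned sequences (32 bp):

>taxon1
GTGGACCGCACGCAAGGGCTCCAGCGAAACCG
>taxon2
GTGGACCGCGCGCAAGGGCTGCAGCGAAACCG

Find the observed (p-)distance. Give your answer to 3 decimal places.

0.063

The sequences differ at 2 of 32 positions (sites 10, 21).
p = 2/32 = 0.0625 ≈ 0.063 (to 3 d.p.).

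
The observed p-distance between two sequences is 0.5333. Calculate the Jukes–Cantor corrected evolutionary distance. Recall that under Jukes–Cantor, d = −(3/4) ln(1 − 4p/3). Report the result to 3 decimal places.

0.931

d = −(3/4) ln(1 − 4p/3) = −0.75 ln(1 − 0.711067) = −0.75 ln(0.288933)
  = −0.75 × (-1.241560) = 0.931170 substitutions/site.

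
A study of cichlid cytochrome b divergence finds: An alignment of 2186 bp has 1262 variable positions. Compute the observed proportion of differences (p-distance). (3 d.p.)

p = 1262/2186 = 0.577310… ≈ 0.577 (to 3 d.p.).

0.577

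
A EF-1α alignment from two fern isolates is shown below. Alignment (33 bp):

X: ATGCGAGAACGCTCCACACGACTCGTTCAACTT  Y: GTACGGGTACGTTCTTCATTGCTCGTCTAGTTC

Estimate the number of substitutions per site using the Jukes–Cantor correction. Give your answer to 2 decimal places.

The sequences differ at 15 of 33 sites, so p = 15/33 ≈ 0.454545.
d = −(3/4) ln(1 − 4p/3) = −0.75 ln(1 − 0.60606) = −0.75 ln(0.39394)
  = −0.75 × (-0.931557) = 0.698668 substitutions/site.

0.70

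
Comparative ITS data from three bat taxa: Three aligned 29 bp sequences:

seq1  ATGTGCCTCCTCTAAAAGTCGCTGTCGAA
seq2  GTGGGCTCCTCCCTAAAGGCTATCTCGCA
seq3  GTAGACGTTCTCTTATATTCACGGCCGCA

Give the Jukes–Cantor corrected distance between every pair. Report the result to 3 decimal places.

seq1–seq2: 13/29 sites differ → p ≈ 0.448276, d = −0.75 ln(1 − 0.597701) = 0.682920 ≈ 0.683.
seq1–seq3: 13/29 sites differ → p ≈ 0.448276, d = −0.75 ln(1 − 0.597701) = 0.682920 ≈ 0.683.
seq2–seq3: 16/29 sites differ → p ≈ 0.551724, d = −0.75 ln(1 − 0.735632) = 0.997810 ≈ 0.998.

d(seq1,seq2) = 0.683, d(seq1,seq3) = 0.683, d(seq2,seq3) = 0.998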